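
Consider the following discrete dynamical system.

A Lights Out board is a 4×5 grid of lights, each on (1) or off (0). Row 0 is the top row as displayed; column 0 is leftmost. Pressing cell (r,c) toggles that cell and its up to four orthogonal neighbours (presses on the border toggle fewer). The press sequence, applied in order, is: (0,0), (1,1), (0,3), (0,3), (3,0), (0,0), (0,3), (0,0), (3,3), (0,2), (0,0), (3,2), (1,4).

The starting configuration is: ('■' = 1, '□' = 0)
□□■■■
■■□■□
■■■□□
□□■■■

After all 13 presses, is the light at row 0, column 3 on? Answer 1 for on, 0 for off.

step 0: □□■■■
■■□■□
■■■□□
□□■■■
step 1: ■■■■■
□■□■□
■■■□□
□□■■■
step 2: ■□■■■
■□■■□
■□■□□
□□■■■
step 3: ■□□□□
■□■□□
■□■□□
□□■■■
step 4: ■□■■■
■□■■□
■□■□□
□□■■■
step 5: ■□■■■
■□■■□
□□■□□
■■■■■
step 6: □■■■■
□□■■□
□□■□□
■■■■■
step 7: □■□□□
□□■□□
□□■□□
■■■■■
step 8: ■□□□□
■□■□□
□□■□□
■■■■■
step 9: ■□□□□
■□■□□
□□■■□
■■□□□
step 10: ■■■■□
■□□□□
□□■■□
■■□□□
step 11: □□■■□
□□□□□
□□■■□
■■□□□
step 12: □□■■□
□□□□□
□□□■□
■□■■□
step 13: □□■■■
□□□■■
□□□■■
■□■■□

1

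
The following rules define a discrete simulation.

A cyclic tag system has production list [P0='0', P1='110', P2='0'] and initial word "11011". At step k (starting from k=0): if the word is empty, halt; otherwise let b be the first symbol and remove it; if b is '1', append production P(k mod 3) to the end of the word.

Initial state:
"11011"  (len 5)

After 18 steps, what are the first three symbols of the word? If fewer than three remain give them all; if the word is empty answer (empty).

100

[0] "11011"  (len 5)
[1] "10110"  (len 5)
[2] "0110110"  (len 7)
[3] "110110"  (len 6)
[4] "101100"  (len 6)
[5] "01100110"  (len 8)
[6] "1100110"  (len 7)
[7] "1001100"  (len 7)
[8] "001100110"  (len 9)
[9] "01100110"  (len 8)
[10] "1100110"  (len 7)
[11] "100110110"  (len 9)
[12] "001101100"  (len 9)
[13] "01101100"  (len 8)
[14] "1101100"  (len 7)
[15] "1011000"  (len 7)
[16] "0110000"  (len 7)
[17] "110000"  (len 6)
[18] "100000"  (len 6)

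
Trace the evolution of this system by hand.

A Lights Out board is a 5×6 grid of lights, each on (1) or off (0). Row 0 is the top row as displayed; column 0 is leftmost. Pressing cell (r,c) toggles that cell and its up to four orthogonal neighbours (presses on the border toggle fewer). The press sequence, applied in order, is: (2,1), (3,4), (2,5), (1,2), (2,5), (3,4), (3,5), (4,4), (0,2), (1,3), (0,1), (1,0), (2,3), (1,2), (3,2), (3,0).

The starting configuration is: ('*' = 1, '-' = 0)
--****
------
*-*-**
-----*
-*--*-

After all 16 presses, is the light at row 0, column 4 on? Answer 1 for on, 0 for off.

[0] --****
------
*-*-**
-----*
-*--*-
[1] --****
-*----
-*--**
-*---*
-*--*-
[2] --****
-*----
-*---*
-*-**-
-*----
[3] --****
-*---*
-*--*-
-*-***
-*----
[4] ---***
--**-*
-**-*-
-*-***
-*----
[5] ---***
--**--
-**--*
-*-**-
-*----
[6] ---***
--**--
-**-**
-*---*
-*--*-
[7] ---***
--**--
-**-*-
-*--*-
-*--**
[8] ---***
--**--
-**-*-
-*----
-*-*--
[9] -**-**
---*--
-**-*-
-*----
-*-*--
[10] -*****
--*-*-
-****-
-*----
-*-*--
[11] *--***
-**-*-
-****-
-*----
-*-*--
[12] ---***
*-*-*-
*****-
-*----
-*-*--
[13] ---***
*-***-
**----
-*-*--
-*-*--
[14] --****
**--*-
***---
-*-*--
-*-*--
[15] --****
**--*-
**----
--*---
-***--
[16] --****
**--*-
-*----
***---
****--

1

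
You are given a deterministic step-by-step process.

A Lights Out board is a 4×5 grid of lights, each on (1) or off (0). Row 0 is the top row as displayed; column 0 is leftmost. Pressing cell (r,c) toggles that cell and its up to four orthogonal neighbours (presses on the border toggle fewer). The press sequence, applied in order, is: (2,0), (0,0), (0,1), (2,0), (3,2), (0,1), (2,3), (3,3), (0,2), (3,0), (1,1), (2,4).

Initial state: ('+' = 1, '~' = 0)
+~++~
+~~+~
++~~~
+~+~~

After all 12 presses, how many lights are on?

k=0  +~++~
+~~+~
++~~~
+~+~~
k=1  +~++~
~~~+~
~~~~~
~~+~~
k=2  ~+++~
+~~+~
~~~~~
~~+~~
k=3  +~~+~
++~+~
~~~~~
~~+~~
k=4  +~~+~
~+~+~
++~~~
+~+~~
k=5  +~~+~
~+~+~
+++~~
++~+~
k=6  ~+++~
~~~+~
+++~~
++~+~
k=7  ~+++~
~~~~~
++~++
++~~~
k=8  ~+++~
~~~~~
++~~+
+++++
k=9  ~~~~~
~~+~~
++~~+
+++++
k=10  ~~~~~
~~+~~
~+~~+
~~+++
k=11  ~+~~~
++~~~
~~~~+
~~+++
k=12  ~+~~~
++~~+
~~~+~
~~++~

7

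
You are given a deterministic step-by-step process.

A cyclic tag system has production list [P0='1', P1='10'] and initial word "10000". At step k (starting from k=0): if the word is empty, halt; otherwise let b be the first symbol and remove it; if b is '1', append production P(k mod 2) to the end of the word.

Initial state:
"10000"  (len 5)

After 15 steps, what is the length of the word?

2

t=0: "10000"  (len 5)
t=1: "00001"  (len 5)
t=2: "0001"  (len 4)
t=3: "001"  (len 3)
t=4: "01"  (len 2)
t=5: "1"  (len 1)
t=6: "10"  (len 2)
t=7: "01"  (len 2)
t=8: "1"  (len 1)
t=9: "1"  (len 1)
t=10: "10"  (len 2)
t=11: "01"  (len 2)
t=12: "1"  (len 1)
t=13: "1"  (len 1)
t=14: "10"  (len 2)
t=15: "01"  (len 2)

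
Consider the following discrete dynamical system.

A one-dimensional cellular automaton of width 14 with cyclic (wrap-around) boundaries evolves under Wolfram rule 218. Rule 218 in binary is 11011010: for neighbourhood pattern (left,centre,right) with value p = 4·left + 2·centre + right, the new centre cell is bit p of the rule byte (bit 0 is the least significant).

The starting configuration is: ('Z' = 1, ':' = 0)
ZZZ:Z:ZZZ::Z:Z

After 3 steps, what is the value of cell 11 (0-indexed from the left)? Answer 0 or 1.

k=0  ZZZ:Z:ZZZ::Z:Z
k=1  ZZZ:::ZZZZZ::Z
k=2  ZZZZ:ZZZZZZZZZ
k=3  ZZZZ:ZZZZZZZZZ

1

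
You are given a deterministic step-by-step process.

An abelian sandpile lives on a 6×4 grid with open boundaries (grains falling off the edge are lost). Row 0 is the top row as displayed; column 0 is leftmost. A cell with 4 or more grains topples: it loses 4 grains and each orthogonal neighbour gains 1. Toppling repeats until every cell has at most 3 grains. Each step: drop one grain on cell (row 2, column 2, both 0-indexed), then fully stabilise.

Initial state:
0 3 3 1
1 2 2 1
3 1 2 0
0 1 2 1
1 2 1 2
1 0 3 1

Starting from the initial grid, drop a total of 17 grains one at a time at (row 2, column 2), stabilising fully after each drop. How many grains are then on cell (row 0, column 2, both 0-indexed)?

2

t=0: 0 3 3 1
1 2 2 1
3 1 2 0
0 1 2 1
1 2 1 2
1 0 3 1
t=1: 0 3 3 1
1 2 2 1
3 1 3 0
0 1 2 1
1 2 1 2
1 0 3 1
t=2: 0 3 3 1
1 2 3 1
3 2 0 1
0 1 3 1
1 2 1 2
1 0 3 1
t=3: 0 3 3 1
1 2 3 1
3 2 1 1
0 1 3 1
1 2 1 2
1 0 3 1
t=4: 0 3 3 1
1 2 3 1
3 2 2 1
0 1 3 1
1 2 1 2
1 0 3 1
t=5: 0 3 3 1
1 2 3 1
3 2 3 1
0 1 3 1
1 2 1 2
1 0 3 1
t=6: 1 1 1 2
3 1 2 2
0 1 3 2
1 3 0 2
1 2 2 2
1 0 3 1
t=7: 1 1 1 2
3 1 3 2
0 2 0 3
1 3 1 2
1 2 2 2
1 0 3 1
t=8: 1 1 1 2
3 1 3 2
0 2 1 3
1 3 1 2
1 2 2 2
1 0 3 1
t=9: 1 1 1 2
3 1 3 2
0 2 2 3
1 3 1 2
1 2 2 2
1 0 3 1
t=10: 1 1 1 2
3 1 3 2
0 2 3 3
1 3 1 2
1 2 2 2
1 0 3 1
t=11: 1 1 2 3
3 2 1 0
0 3 2 1
1 3 2 3
1 2 2 2
1 0 3 1
t=12: 1 1 2 3
3 2 1 0
0 3 3 1
1 3 2 3
1 2 2 2
1 0 3 1
t=13: 1 1 2 3
3 3 2 0
1 1 2 3
2 1 1 0
1 3 3 3
1 0 3 1
t=14: 1 1 2 3
3 3 2 0
1 1 3 3
2 1 1 0
1 3 3 3
1 0 3 1
t=15: 1 1 2 3
3 3 3 1
1 2 1 0
2 1 2 1
1 3 3 3
1 0 3 1
t=16: 1 1 2 3
3 3 3 1
1 2 2 0
2 1 2 1
1 3 3 3
1 0 3 1
t=17: 1 1 2 3
3 3 3 1
1 2 3 0
2 1 2 1
1 3 3 3
1 0 3 1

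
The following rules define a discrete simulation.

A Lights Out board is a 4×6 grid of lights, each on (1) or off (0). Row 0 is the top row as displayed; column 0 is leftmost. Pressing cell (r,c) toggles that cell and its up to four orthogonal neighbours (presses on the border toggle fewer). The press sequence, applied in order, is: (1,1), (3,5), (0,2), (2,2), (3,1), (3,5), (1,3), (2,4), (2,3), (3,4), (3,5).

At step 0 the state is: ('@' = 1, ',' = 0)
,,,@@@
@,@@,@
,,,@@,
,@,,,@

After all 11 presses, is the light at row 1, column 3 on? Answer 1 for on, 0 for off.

t=0: ,,,@@@
@,@@,@
,,,@@,
,@,,,@
t=1: ,@,@@@
,@,@,@
,@,@@,
,@,,,@
t=2: ,@,@@@
,@,@,@
,@,@@@
,@,,@,
t=3: ,,@,@@
,@@@,@
,@,@@@
,@,,@,
t=4: ,,@,@@
,@,@,@
,,@,@@
,@@,@,
t=5: ,,@,@@
,@,@,@
,@@,@@
@,,,@,
t=6: ,,@,@@
,@,@,@
,@@,@,
@,,,,@
t=7: ,,@@@@
,@@,@@
,@@@@,
@,,,,@
t=8: ,,@@@@
,@@,,@
,@@,,@
@,,,@@
t=9: ,,@@@@
,@@@,@
,@,@@@
@,,@@@
t=10: ,,@@@@
,@@@,@
,@,@,@
@,,,,,
t=11: ,,@@@@
,@@@,@
,@,@,,
@,,,@@

1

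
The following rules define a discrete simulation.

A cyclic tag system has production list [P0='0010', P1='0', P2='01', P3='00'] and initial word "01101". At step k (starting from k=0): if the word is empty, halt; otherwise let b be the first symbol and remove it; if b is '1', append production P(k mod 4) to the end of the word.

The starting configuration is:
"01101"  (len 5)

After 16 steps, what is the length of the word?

2

gen 0: "01101"  (len 5)
gen 1: "1101"  (len 4)
gen 2: "1010"  (len 4)
gen 3: "01001"  (len 5)
gen 4: "1001"  (len 4)
gen 5: "0010010"  (len 7)
gen 6: "010010"  (len 6)
gen 7: "10010"  (len 5)
gen 8: "001000"  (len 6)
gen 9: "01000"  (len 5)
gen 10: "1000"  (len 4)
gen 11: "00001"  (len 5)
gen 12: "0001"  (len 4)
gen 13: "001"  (len 3)
gen 14: "01"  (len 2)
gen 15: "1"  (len 1)
gen 16: "00"  (len 2)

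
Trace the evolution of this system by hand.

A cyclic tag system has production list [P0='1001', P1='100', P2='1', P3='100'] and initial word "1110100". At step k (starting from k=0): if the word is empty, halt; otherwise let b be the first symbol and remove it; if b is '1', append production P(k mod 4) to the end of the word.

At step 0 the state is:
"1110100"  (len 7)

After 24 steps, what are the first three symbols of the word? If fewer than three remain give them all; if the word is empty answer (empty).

001

t=0: "1110100"  (len 7)
t=1: "1101001001"  (len 10)
t=2: "101001001100"  (len 12)
t=3: "010010011001"  (len 12)
t=4: "10010011001"  (len 11)
t=5: "00100110011001"  (len 14)
t=6: "0100110011001"  (len 13)
t=7: "100110011001"  (len 12)
t=8: "00110011001100"  (len 14)
t=9: "0110011001100"  (len 13)
t=10: "110011001100"  (len 12)
t=11: "100110011001"  (len 12)
t=12: "00110011001100"  (len 14)
t=13: "0110011001100"  (len 13)
t=14: "110011001100"  (len 12)
t=15: "100110011001"  (len 12)
t=16: "00110011001100"  (len 14)
t=17: "0110011001100"  (len 13)
t=18: "110011001100"  (len 12)
t=19: "100110011001"  (len 12)
t=20: "00110011001100"  (len 14)
t=21: "0110011001100"  (len 13)
t=22: "110011001100"  (len 12)
t=23: "100110011001"  (len 12)
t=24: "00110011001100"  (len 14)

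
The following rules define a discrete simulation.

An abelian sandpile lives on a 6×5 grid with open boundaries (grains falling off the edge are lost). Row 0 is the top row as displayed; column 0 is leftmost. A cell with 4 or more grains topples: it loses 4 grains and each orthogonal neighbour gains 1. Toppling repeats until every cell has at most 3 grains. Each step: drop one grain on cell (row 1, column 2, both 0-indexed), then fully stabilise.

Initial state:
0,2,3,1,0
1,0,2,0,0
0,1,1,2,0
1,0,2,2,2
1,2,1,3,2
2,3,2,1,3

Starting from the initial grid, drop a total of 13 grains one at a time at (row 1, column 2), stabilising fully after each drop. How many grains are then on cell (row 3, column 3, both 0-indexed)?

[0] 0,2,3,1,0
1,0,2,0,0
0,1,1,2,0
1,0,2,2,2
1,2,1,3,2
2,3,2,1,3
[1] 0,2,3,1,0
1,0,3,0,0
0,1,1,2,0
1,0,2,2,2
1,2,1,3,2
2,3,2,1,3
[2] 0,3,0,2,0
1,1,1,1,0
0,1,2,2,0
1,0,2,2,2
1,2,1,3,2
2,3,2,1,3
[3] 0,3,0,2,0
1,1,2,1,0
0,1,2,2,0
1,0,2,2,2
1,2,1,3,2
2,3,2,1,3
[4] 0,3,0,2,0
1,1,3,1,0
0,1,2,2,0
1,0,2,2,2
1,2,1,3,2
2,3,2,1,3
[5] 0,3,1,2,0
1,2,0,2,0
0,1,3,2,0
1,0,2,2,2
1,2,1,3,2
2,3,2,1,3
[6] 0,3,1,2,0
1,2,1,2,0
0,1,3,2,0
1,0,2,2,2
1,2,1,3,2
2,3,2,1,3
[7] 0,3,1,2,0
1,2,2,2,0
0,1,3,2,0
1,0,2,2,2
1,2,1,3,2
2,3,2,1,3
[8] 0,3,1,2,0
1,2,3,2,0
0,1,3,2,0
1,0,2,2,2
1,2,1,3,2
2,3,2,1,3
[9] 0,3,2,2,0
1,3,1,3,0
0,2,0,3,0
1,0,3,2,2
1,2,1,3,2
2,3,2,1,3
[10] 0,3,2,2,0
1,3,2,3,0
0,2,0,3,0
1,0,3,2,2
1,2,1,3,2
2,3,2,1,3
[11] 0,3,2,2,0
1,3,3,3,0
0,2,0,3,0
1,0,3,2,2
1,2,1,3,2
2,3,2,1,3
[12] 1,1,1,0,1
2,1,3,2,1
0,3,2,0,1
1,0,3,3,2
1,2,1,3,2
2,3,2,1,3
[13] 1,1,2,0,1
2,2,0,3,1
0,3,3,0,1
1,0,3,3,2
1,2,1,3,2
2,3,2,1,3

3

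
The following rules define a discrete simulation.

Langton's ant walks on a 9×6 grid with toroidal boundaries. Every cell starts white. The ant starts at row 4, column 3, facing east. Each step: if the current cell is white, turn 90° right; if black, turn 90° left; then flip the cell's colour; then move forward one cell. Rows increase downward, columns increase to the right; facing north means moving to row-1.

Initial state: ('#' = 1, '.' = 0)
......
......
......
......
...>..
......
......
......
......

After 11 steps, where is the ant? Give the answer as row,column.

2,2

t=0: ......
......
......
......
...>..
......
......
......
......
t=1: ......
......
......
......
...#..
...v..
......
......
......
t=2: ......
......
......
......
...#..
..<#..
......
......
......
t=3: ......
......
......
......
..^#..
..##..
......
......
......
t=4: ......
......
......
......
..#>..
..##..
......
......
......
t=5: ......
......
......
...^..
..#...
..##..
......
......
......
t=6: ......
......
......
...#>.
..#...
..##..
......
......
......
t=7: ......
......
......
...##.
..#.v.
..##..
......
......
......
t=8: ......
......
......
...##.
..#<#.
..##..
......
......
......
t=9: ......
......
......
...^#.
..###.
..##..
......
......
......
t=10: ......
......
......
..<.#.
..###.
..##..
......
......
......
t=11: ......
......
..^...
..#.#.
..###.
..##..
......
......
......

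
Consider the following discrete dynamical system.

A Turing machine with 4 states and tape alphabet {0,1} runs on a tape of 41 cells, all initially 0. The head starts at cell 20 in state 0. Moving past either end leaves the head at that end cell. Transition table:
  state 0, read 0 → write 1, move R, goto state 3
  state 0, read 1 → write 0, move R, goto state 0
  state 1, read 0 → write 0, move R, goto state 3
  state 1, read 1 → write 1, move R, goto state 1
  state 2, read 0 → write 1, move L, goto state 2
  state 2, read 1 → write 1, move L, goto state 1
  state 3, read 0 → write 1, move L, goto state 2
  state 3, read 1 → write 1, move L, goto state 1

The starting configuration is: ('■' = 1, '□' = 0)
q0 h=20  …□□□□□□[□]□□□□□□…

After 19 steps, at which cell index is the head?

19

t=0: q0 h=20  …□□□□□□[□]□□□□□□…
t=1: q3 h=21  …□□□□□■[□]□□□□□□…
t=2: q2 h=20  …□□□□□□[■]■□□□□□…
t=3: q1 h=19  …□□□□□□[□]■■□□□□…
t=4: q3 h=20  …□□□□□□[■]■□□□□□…
t=5: q1 h=19  …□□□□□□[□]■■□□□□…
t=6: q3 h=20  …□□□□□□[■]■□□□□□…
t=7: q1 h=19  …□□□□□□[□]■■□□□□…
t=8: q3 h=20  …□□□□□□[■]■□□□□□…
t=9: q1 h=19  …□□□□□□[□]■■□□□□…
t=10: q3 h=20  …□□□□□□[■]■□□□□□…
t=11: q1 h=19  …□□□□□□[□]■■□□□□…
t=12: q3 h=20  …□□□□□□[■]■□□□□□…
t=13: q1 h=19  …□□□□□□[□]■■□□□□…
t=14: q3 h=20  …□□□□□□[■]■□□□□□…
t=15: q1 h=19  …□□□□□□[□]■■□□□□…
t=16: q3 h=20  …□□□□□□[■]■□□□□□…
t=17: q1 h=19  …□□□□□□[□]■■□□□□…
t=18: q3 h=20  …□□□□□□[■]■□□□□□…
t=19: q1 h=19  …□□□□□□[□]■■□□□□…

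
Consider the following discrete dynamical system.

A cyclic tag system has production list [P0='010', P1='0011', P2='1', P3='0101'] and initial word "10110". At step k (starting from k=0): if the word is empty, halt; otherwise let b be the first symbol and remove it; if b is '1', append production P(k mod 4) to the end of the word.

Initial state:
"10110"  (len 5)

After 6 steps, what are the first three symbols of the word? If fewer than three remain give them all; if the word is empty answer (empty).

101

k=0  "10110"  (len 5)
k=1  "0110010"  (len 7)
k=2  "110010"  (len 6)
k=3  "100101"  (len 6)
k=4  "001010101"  (len 9)
k=5  "01010101"  (len 8)
k=6  "1010101"  (len 7)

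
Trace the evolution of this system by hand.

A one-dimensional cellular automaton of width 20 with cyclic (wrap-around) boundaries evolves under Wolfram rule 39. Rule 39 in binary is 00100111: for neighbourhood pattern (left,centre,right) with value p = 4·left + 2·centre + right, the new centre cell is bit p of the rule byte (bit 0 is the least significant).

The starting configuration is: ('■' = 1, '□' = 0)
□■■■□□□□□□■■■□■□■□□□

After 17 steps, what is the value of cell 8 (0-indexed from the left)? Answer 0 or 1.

1

k=0  □■■■□□□□□□■■■□■□■□□□
k=1  ■□□□□■■■■■□□□■■■■□■■
k=2  □□■■■□□□□□□■■□□□□■□□
k=3  ■■□□□□■■■■■□□□■■■■□■
k=4  □□□■■■□□□□□□■■□□□□■□
k=5  ■■■□□□□■■■■■□□□■■■■□
k=6  □□□□■■■□□□□□□■■□□□□■
k=7  □■■■□□□□■■■■■□□□■■■■
k=8  ■□□□□■■■□□□□□□■■□□□□
k=9  ■□■■■□□□□■■■■■□□□■■■
k=10  □■□□□□■■■□□□□□□■■□□□
k=11  ■■□■■■□□□□■■■■■□□□■■
k=12  □□■□□□□■■■□□□□□□■■□□
k=13  ■■■□■■■□□□□■■■■■□□□■
k=14  □□□■□□□□■■■□□□□□□■■□
k=15  ■■■■□■■■□□□□■■■■■□□□
k=16  □□□□■□□□□■■■□□□□□□■■
k=17  □■■■■□■■■□□□□■■■■■□□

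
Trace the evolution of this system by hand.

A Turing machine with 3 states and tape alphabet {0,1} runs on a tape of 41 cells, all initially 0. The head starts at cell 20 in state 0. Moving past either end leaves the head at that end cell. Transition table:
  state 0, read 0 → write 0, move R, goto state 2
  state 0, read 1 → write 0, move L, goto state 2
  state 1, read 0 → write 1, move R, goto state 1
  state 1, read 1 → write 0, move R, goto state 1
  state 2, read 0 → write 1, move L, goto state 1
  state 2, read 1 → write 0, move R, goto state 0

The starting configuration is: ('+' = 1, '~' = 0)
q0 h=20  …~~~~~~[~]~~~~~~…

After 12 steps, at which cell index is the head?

gen 0: q0 h=20  …~~~~~~[~]~~~~~~…
gen 1: q2 h=21  …~~~~~~[~]~~~~~~…
gen 2: q1 h=20  …~~~~~~[~]+~~~~~…
gen 3: q1 h=21  …~~~~~+[+]~~~~~~…
gen 4: q1 h=22  …~~~~+~[~]~~~~~~…
gen 5: q1 h=23  …~~~+~+[~]~~~~~~…
gen 6: q1 h=24  …~~+~++[~]~~~~~~…
gen 7: q1 h=25  …~+~+++[~]~~~~~~…
gen 8: q1 h=26  …+~++++[~]~~~~~~…
gen 9: q1 h=27  …~+++++[~]~~~~~~…
gen 10: q1 h=28  …++++++[~]~~~~~~…
gen 11: q1 h=29  …++++++[~]~~~~~~…
gen 12: q1 h=30  …++++++[~]~~~~~~…

30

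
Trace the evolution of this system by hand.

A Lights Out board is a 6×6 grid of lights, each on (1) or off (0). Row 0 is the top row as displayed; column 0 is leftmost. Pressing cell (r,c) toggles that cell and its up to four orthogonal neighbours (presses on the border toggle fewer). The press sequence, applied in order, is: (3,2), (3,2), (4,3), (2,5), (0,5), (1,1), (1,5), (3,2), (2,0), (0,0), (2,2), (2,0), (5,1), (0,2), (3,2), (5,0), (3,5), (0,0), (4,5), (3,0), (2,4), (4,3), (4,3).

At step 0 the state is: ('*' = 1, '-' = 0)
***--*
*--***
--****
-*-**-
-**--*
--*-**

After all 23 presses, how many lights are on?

t=0: ***--*
*--***
--****
-*-**-
-**--*
--*-**
t=1: ***--*
*--***
---***
--*-*-
-*---*
--*-**
t=2: ***--*
*--***
--****
-*-**-
-**--*
--*-**
t=3: ***--*
*--***
--****
-*--*-
-*-***
--****
t=4: ***--*
*--**-
--**--
-*--**
-*-***
--****
t=5: ***-*-
*--***
--**--
-*--**
-*-***
--****
t=6: *-*-*-
-*****
-***--
-*--**
-*-***
--****
t=7: *-*-**
-***--
-***-*
-*--**
-*-***
--****
t=8: *-*-**
-***--
-*-*-*
--****
-*****
--****
t=9: *-*-**
****--
*--*-*
*-****
-*****
--****
t=10: -**-**
-***--
*--*-*
*-****
-*****
--****
t=11: -**-**
-*-*--
***--*
*--***
-*****
--****
t=12: -**-**
**-*--
--*--*
---***
-*****
--****
t=13: -**-**
**-*--
--*--*
---***
--****
**-***
t=14: ---***
****--
--*--*
---***
--****
**-***
t=15: ---***
****--
-----*
-**-**
---***
**-***
t=16: ---***
****--
-----*
-**-**
*--***
---***
t=17: ---***
****--
------
-**---
*--**-
---***
t=18: **-***
-***--
------
-**---
*--**-
---***
t=19: **-***
-***--
------
-**--*
*--*-*
---**-
t=20: **-***
-***--
*-----
*-*--*
---*-*
---**-
t=21: **-***
-****-
*--***
*-*-**
---*-*
---**-
t=22: **-***
-****-
*--***
*-****
--*-**
----*-
t=23: **-***
-****-
*--***
*-*-**
---*-*
---**-

21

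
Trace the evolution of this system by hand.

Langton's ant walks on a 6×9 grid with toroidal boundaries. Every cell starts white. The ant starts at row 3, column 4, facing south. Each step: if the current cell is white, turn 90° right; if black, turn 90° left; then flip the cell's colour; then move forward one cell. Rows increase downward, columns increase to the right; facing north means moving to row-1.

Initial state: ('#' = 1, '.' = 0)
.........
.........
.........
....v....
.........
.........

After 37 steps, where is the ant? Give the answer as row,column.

5,5

k=0  .........
.........
.........
....v....
.........
.........
k=1  .........
.........
.........
...<#....
.........
.........
k=2  .........
.........
...^.....
...##....
.........
.........
k=3  .........
.........
...#>....
...##....
.........
.........
k=4  .........
.........
...##....
...#v....
.........
.........
k=5  .........
.........
...##....
...#.>...
.........
.........
k=6  .........
.........
...##....
...#.#...
.....v...
.........
k=7  .........
.........
...##....
...#.#...
....<#...
.........
k=8  .........
.........
...##....
...#^#...
....##...
.........
k=9  .........
.........
...##....
...##>...
....##...
.........
k=10  .........
.........
...##^...
...##....
....##...
.........
k=11  .........
.........
...###>..
...##....
....##...
.........
k=12  .........
.........
...####..
...##.v..
....##...
.........
k=13  .........
.........
...####..
...##<#..
....##...
.........
k=14  .........
.........
...##^#..
...####..
....##...
.........
k=15  .........
.........
...#<.#..
...####..
....##...
.........
k=16  .........
.........
...#..#..
...#v##..
....##...
.........
k=17  .........
.........
...#..#..
...#.>#..
....##...
.........
k=18  .........
.........
...#.^#..
...#..#..
....##...
.........
k=19  .........
.........
...#.#>..
...#..#..
....##...
.........
k=20  .........
......^..
...#.#...
...#..#..
....##...
.........
k=21  .........
......#>.
...#.#...
...#..#..
....##...
.........
k=22  .........
......##.
...#.#.v.
...#..#..
....##...
.........
k=23  .........
......##.
...#.#<#.
...#..#..
....##...
.........
k=24  .........
......^#.
...#.###.
...#..#..
....##...
.........
k=25  .........
.....<.#.
...#.###.
...#..#..
....##...
.........
k=26  .....^...
.....#.#.
...#.###.
...#..#..
....##...
.........
k=27  .....#>..
.....#.#.
...#.###.
...#..#..
....##...
.........
k=28  .....##..
.....#v#.
...#.###.
...#..#..
....##...
.........
k=29  .....##..
.....<##.
...#.###.
...#..#..
....##...
.........
k=30  .....##..
......##.
...#.v##.
...#..#..
....##...
.........
k=31  .....##..
......##.
...#..>#.
...#..#..
....##...
.........
k=32  .....##..
......^#.
...#...#.
...#..#..
....##...
.........
k=33  .....##..
.....<.#.
...#...#.
...#..#..
....##...
.........
k=34  .....^#..
.....#.#.
...#...#.
...#..#..
....##...
.........
k=35  ....<.#..
.....#.#.
...#...#.
...#..#..
....##...
.........
k=36  ....#.#..
.....#.#.
...#...#.
...#..#..
....##...
....^....
k=37  ....#.#..
.....#.#.
...#...#.
...#..#..
....##...
....#>...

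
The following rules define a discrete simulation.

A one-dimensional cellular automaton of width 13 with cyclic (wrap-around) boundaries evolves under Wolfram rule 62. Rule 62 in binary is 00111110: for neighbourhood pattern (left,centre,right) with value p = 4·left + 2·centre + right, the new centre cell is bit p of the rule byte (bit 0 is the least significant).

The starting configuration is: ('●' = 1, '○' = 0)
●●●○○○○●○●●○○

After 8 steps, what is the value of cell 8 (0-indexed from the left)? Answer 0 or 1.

0

k=0  ●●●○○○○●○●●○○
k=1  ●○○●○○●●●●○●●
k=2  ○●●●●●●○○○●●○
k=3  ●●○○○○○●○●●○●
k=4  ○○●○○○●●●●○●●
k=5  ●●●●○●●○○○●●○
k=6  ●○○○●●○●○●●○●
k=7  ○●○●●○●●●●○●●
k=8  ●●●●○●●○○○●●○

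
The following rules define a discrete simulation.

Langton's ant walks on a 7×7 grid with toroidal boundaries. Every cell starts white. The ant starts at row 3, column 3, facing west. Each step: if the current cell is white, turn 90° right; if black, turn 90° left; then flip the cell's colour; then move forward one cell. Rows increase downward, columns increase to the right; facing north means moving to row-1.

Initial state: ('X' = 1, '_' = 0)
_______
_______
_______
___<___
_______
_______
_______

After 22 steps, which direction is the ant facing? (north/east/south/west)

t=0: _______
_______
_______
___<___
_______
_______
_______
t=1: _______
_______
___^___
___X___
_______
_______
_______
t=2: _______
_______
___X>__
___X___
_______
_______
_______
t=3: _______
_______
___XX__
___Xv__
_______
_______
_______
t=4: _______
_______
___XX__
___<X__
_______
_______
_______
t=5: _______
_______
___XX__
____X__
___v___
_______
_______
t=6: _______
_______
___XX__
____X__
__<X___
_______
_______
t=7: _______
_______
___XX__
__^_X__
__XX___
_______
_______
t=8: _______
_______
___XX__
__X>X__
__XX___
_______
_______
t=9: _______
_______
___XX__
__XXX__
__Xv___
_______
_______
t=10: _______
_______
___XX__
__XXX__
__X_>__
_______
_______
t=11: _______
_______
___XX__
__XXX__
__X_X__
____v__
_______
t=12: _______
_______
___XX__
__XXX__
__X_X__
___<X__
_______
t=13: _______
_______
___XX__
__XXX__
__X^X__
___XX__
_______
t=14: _______
_______
___XX__
__XXX__
__XX>__
___XX__
_______
t=15: _______
_______
___XX__
__XX^__
__XX___
___XX__
_______
t=16: _______
_______
___XX__
__X<___
__XX___
___XX__
_______
t=17: _______
_______
___XX__
__X____
__Xv___
___XX__
_______
t=18: _______
_______
___XX__
__X____
__X_>__
___XX__
_______
t=19: _______
_______
___XX__
__X____
__X_X__
___Xv__
_______
t=20: _______
_______
___XX__
__X____
__X_X__
___X_>_
_______
t=21: _______
_______
___XX__
__X____
__X_X__
___X_X_
_____v_
t=22: _______
_______
___XX__
__X____
__X_X__
___X_X_
____<X_

west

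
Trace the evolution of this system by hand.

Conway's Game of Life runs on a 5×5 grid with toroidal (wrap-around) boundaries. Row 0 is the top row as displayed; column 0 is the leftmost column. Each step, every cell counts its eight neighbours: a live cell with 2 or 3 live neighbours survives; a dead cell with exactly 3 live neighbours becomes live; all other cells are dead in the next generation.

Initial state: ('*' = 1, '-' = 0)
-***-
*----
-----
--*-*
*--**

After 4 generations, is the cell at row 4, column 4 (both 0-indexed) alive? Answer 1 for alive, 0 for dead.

0

step 0: -***-
*----
-----
--*-*
*--**
step 1: -***-
-**--
-----
*---*
*----
step 2: *--*-
-*-*-
**---
*---*
*-**-
step 3: *--*-
-*---
-**--
--**-
*-**-
step 4: *--*-
**---
-*-*-
----*
-----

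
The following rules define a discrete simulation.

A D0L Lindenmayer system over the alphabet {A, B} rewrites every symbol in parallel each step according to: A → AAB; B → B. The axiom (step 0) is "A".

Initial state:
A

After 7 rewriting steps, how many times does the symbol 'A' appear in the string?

step 0: A
step 1: AAB
step 2: AABAABB
step 3: AABAABBAABAABBB
step 4: AABAABBAABAABBBAABAABBAABAABBBB
step 5: AABAABBAABAABBBAABAABBAABAABBBBAABAABBAABAABBBAABAABBAABAABBBBB
step 6: AABAABBAABAABBBAABAABBAABAABBBBAABAABBAABAABBBAABAABBAABAA…BAABAABBBAABAABBAABAABBBBAABAABBAABAABBBAABAABBAABAABBBBBB  (len 127)
step 7: AABAABBAABAABBBAABAABBAABAABBBBAABAABBAABAABBBAABAABBAABAA…AABAABBBAABAABBAABAABBBBAABAABBAABAABBBAABAABBAABAABBBBBBB  (len 255)

128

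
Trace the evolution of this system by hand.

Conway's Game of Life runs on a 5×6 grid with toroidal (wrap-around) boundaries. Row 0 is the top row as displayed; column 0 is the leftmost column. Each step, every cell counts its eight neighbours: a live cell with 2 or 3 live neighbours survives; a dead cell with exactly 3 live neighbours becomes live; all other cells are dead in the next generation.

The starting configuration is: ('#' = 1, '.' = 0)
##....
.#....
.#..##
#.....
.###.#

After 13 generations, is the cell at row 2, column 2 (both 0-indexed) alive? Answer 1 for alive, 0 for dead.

1

0) ##....
.#....
.#..##
#.....
.###.#
1) ......
.##..#
.#...#
...#..
..#..#
2) ###...
.##...
.#..#.
#.#.#.
......
3) #.#...
...#..
#....#
.#.#.#
#.##.#
4) #.#.##
##...#
#.#..#
.#.#..
...#.#
5) ..##..
..##..
..#.##
.#.#.#
.#.#.#
6) .#....
.#....
##...#
.#.#.#
.#.#..
7) ##....
.##...
.#..##
.#...#
.#..#.
8) #.....
..#..#
.#..##
.##..#
.##..#
9) #.#..#
.#..##
.#.###
...#.#
..#..#
10) ..##..
.#....
...#..
...#.#
.###.#
11) #..##.
...#..
..#.#.
#..#..
##....
12) ######
..#..#
..#.#.
#.##.#
#####.
13) ......
......
#.#.#.
#.....
......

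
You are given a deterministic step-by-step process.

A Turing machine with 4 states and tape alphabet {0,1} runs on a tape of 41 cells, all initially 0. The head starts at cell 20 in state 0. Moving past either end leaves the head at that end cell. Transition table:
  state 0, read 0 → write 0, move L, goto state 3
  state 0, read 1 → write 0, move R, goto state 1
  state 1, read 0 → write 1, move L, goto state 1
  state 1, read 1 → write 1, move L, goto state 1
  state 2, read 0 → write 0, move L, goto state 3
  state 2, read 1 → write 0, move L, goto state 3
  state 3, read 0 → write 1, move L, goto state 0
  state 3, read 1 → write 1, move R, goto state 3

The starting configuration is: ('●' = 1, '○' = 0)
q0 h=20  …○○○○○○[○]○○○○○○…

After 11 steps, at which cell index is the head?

k=0  q0 h=20  …○○○○○○[○]○○○○○○…
k=1  q3 h=19  …○○○○○○[○]○○○○○○…
k=2  q0 h=18  …○○○○○○[○]●○○○○○…
k=3  q3 h=17  …○○○○○○[○]○●○○○○…
k=4  q0 h=16  …○○○○○○[○]●○●○○○…
k=5  q3 h=15  …○○○○○○[○]○●○●○○…
k=6  q0 h=14  …○○○○○○[○]●○●○●○…
k=7  q3 h=13  …○○○○○○[○]○●○●○●…
k=8  q0 h=12  …○○○○○○[○]●○●○●○…
k=9  q3 h=11  …○○○○○○[○]○●○●○●…
k=10  q0 h=10  …○○○○○○[○]●○●○●○…
k=11  q3 h= 9  …○○○○○○[○]○●○●○●…

9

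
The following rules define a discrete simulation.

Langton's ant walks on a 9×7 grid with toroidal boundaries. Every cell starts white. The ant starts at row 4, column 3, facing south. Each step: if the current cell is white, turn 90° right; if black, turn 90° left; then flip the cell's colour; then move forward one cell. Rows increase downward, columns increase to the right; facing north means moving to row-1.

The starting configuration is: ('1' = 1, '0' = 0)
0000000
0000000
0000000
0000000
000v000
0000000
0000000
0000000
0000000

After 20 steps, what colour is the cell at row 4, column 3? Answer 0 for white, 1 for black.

[0] 0000000
0000000
0000000
0000000
000v000
0000000
0000000
0000000
0000000
[1] 0000000
0000000
0000000
0000000
00<1000
0000000
0000000
0000000
0000000
[2] 0000000
0000000
0000000
00^0000
0011000
0000000
0000000
0000000
0000000
[3] 0000000
0000000
0000000
001>000
0011000
0000000
0000000
0000000
0000000
[4] 0000000
0000000
0000000
0011000
001v000
0000000
0000000
0000000
0000000
[5] 0000000
0000000
0000000
0011000
0010>00
0000000
0000000
0000000
0000000
[6] 0000000
0000000
0000000
0011000
0010100
0000v00
0000000
0000000
0000000
[7] 0000000
0000000
0000000
0011000
0010100
000<100
0000000
0000000
0000000
[8] 0000000
0000000
0000000
0011000
001^100
0001100
0000000
0000000
0000000
[9] 0000000
0000000
0000000
0011000
0011>00
0001100
0000000
0000000
0000000
[10] 0000000
0000000
0000000
0011^00
0011000
0001100
0000000
0000000
0000000
[11] 0000000
0000000
0000000
00111>0
0011000
0001100
0000000
0000000
0000000
[12] 0000000
0000000
0000000
0011110
00110v0
0001100
0000000
0000000
0000000
[13] 0000000
0000000
0000000
0011110
0011<10
0001100
0000000
0000000
0000000
[14] 0000000
0000000
0000000
0011^10
0011110
0001100
0000000
0000000
0000000
[15] 0000000
0000000
0000000
001<010
0011110
0001100
0000000
0000000
0000000
[16] 0000000
0000000
0000000
0010010
001v110
0001100
0000000
0000000
0000000
[17] 0000000
0000000
0000000
0010010
0010>10
0001100
0000000
0000000
0000000
[18] 0000000
0000000
0000000
0010^10
0010010
0001100
0000000
0000000
0000000
[19] 0000000
0000000
0000000
00101>0
0010010
0001100
0000000
0000000
0000000
[20] 0000000
0000000
00000^0
0010100
0010010
0001100
0000000
0000000
0000000

0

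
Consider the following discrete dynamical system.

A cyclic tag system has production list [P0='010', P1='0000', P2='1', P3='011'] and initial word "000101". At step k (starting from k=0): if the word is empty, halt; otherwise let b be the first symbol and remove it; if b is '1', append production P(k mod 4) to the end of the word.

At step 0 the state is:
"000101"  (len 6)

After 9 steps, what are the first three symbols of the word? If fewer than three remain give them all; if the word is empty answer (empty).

000

0) "000101"  (len 6)
1) "00101"  (len 5)
2) "0101"  (len 4)
3) "101"  (len 3)
4) "01011"  (len 5)
5) "1011"  (len 4)
6) "0110000"  (len 7)
7) "110000"  (len 6)
8) "10000011"  (len 8)
9) "0000011010"  (len 10)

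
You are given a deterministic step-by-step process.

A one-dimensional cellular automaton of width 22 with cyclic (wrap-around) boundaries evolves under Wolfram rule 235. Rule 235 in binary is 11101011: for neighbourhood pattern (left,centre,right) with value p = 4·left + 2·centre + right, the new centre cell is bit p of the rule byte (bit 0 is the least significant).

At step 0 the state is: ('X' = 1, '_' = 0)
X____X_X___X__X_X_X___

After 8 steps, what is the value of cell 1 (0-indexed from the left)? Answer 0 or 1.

0) X____X_X___X__X_X_X___
1) __XXX_X__XX__X_X_X__XX
2) _XXXXX__XXX_X_X_X__XXX
3) XXXXXX_XXXXX_X_X__XXXX
4) XXXXXXXXXXXXX_X__XXXXX
5) XXXXXXXXXXXXXX__XXXXXX
6) XXXXXXXXXXXXXX_XXXXXXX
7) XXXXXXXXXXXXXXXXXXXXXX
8) XXXXXXXXXXXXXXXXXXXXXX

1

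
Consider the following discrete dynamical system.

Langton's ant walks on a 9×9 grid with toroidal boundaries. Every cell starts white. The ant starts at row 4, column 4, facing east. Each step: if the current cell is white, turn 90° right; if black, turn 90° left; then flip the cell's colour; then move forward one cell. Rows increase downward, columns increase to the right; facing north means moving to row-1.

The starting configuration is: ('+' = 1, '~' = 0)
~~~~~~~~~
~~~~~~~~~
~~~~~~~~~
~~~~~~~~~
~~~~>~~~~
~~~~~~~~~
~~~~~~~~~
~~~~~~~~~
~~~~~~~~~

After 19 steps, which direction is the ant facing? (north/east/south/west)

[0] ~~~~~~~~~
~~~~~~~~~
~~~~~~~~~
~~~~~~~~~
~~~~>~~~~
~~~~~~~~~
~~~~~~~~~
~~~~~~~~~
~~~~~~~~~
[1] ~~~~~~~~~
~~~~~~~~~
~~~~~~~~~
~~~~~~~~~
~~~~+~~~~
~~~~v~~~~
~~~~~~~~~
~~~~~~~~~
~~~~~~~~~
[2] ~~~~~~~~~
~~~~~~~~~
~~~~~~~~~
~~~~~~~~~
~~~~+~~~~
~~~<+~~~~
~~~~~~~~~
~~~~~~~~~
~~~~~~~~~
[3] ~~~~~~~~~
~~~~~~~~~
~~~~~~~~~
~~~~~~~~~
~~~^+~~~~
~~~++~~~~
~~~~~~~~~
~~~~~~~~~
~~~~~~~~~
[4] ~~~~~~~~~
~~~~~~~~~
~~~~~~~~~
~~~~~~~~~
~~~+>~~~~
~~~++~~~~
~~~~~~~~~
~~~~~~~~~
~~~~~~~~~
[5] ~~~~~~~~~
~~~~~~~~~
~~~~~~~~~
~~~~^~~~~
~~~+~~~~~
~~~++~~~~
~~~~~~~~~
~~~~~~~~~
~~~~~~~~~
[6] ~~~~~~~~~
~~~~~~~~~
~~~~~~~~~
~~~~+>~~~
~~~+~~~~~
~~~++~~~~
~~~~~~~~~
~~~~~~~~~
~~~~~~~~~
[7] ~~~~~~~~~
~~~~~~~~~
~~~~~~~~~
~~~~++~~~
~~~+~v~~~
~~~++~~~~
~~~~~~~~~
~~~~~~~~~
~~~~~~~~~
[8] ~~~~~~~~~
~~~~~~~~~
~~~~~~~~~
~~~~++~~~
~~~+<+~~~
~~~++~~~~
~~~~~~~~~
~~~~~~~~~
~~~~~~~~~
[9] ~~~~~~~~~
~~~~~~~~~
~~~~~~~~~
~~~~^+~~~
~~~+++~~~
~~~++~~~~
~~~~~~~~~
~~~~~~~~~
~~~~~~~~~
[10] ~~~~~~~~~
~~~~~~~~~
~~~~~~~~~
~~~<~+~~~
~~~+++~~~
~~~++~~~~
~~~~~~~~~
~~~~~~~~~
~~~~~~~~~
[11] ~~~~~~~~~
~~~~~~~~~
~~~^~~~~~
~~~+~+~~~
~~~+++~~~
~~~++~~~~
~~~~~~~~~
~~~~~~~~~
~~~~~~~~~
[12] ~~~~~~~~~
~~~~~~~~~
~~~+>~~~~
~~~+~+~~~
~~~+++~~~
~~~++~~~~
~~~~~~~~~
~~~~~~~~~
~~~~~~~~~
[13] ~~~~~~~~~
~~~~~~~~~
~~~++~~~~
~~~+v+~~~
~~~+++~~~
~~~++~~~~
~~~~~~~~~
~~~~~~~~~
~~~~~~~~~
[14] ~~~~~~~~~
~~~~~~~~~
~~~++~~~~
~~~<++~~~
~~~+++~~~
~~~++~~~~
~~~~~~~~~
~~~~~~~~~
~~~~~~~~~
[15] ~~~~~~~~~
~~~~~~~~~
~~~++~~~~
~~~~++~~~
~~~v++~~~
~~~++~~~~
~~~~~~~~~
~~~~~~~~~
~~~~~~~~~
[16] ~~~~~~~~~
~~~~~~~~~
~~~++~~~~
~~~~++~~~
~~~~>+~~~
~~~++~~~~
~~~~~~~~~
~~~~~~~~~
~~~~~~~~~
[17] ~~~~~~~~~
~~~~~~~~~
~~~++~~~~
~~~~^+~~~
~~~~~+~~~
~~~++~~~~
~~~~~~~~~
~~~~~~~~~
~~~~~~~~~
[18] ~~~~~~~~~
~~~~~~~~~
~~~++~~~~
~~~<~+~~~
~~~~~+~~~
~~~++~~~~
~~~~~~~~~
~~~~~~~~~
~~~~~~~~~
[19] ~~~~~~~~~
~~~~~~~~~
~~~^+~~~~
~~~+~+~~~
~~~~~+~~~
~~~++~~~~
~~~~~~~~~
~~~~~~~~~
~~~~~~~~~

north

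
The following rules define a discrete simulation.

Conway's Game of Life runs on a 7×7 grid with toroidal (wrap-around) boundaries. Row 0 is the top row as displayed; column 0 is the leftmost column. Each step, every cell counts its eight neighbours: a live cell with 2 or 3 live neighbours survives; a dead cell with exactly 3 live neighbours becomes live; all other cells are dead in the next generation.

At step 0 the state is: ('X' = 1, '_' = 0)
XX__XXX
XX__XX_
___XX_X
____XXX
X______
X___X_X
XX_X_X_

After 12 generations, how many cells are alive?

11

step 0: XX__XXX
XX__XX_
___XX_X
____XXX
X______
X___X_X
XX_X_X_
step 1: ___X___
_XX____
___X___
X__XX_X
X___X__
____XX_
__XX___
step 2: _X_X___
__XX___
XX_XX__
X__XXXX
X______
____XX_
__XX___
step 3: _X__X__
X______
XX_____
__XX_X_
X__X___
___XX__
__XX___
step 4: _XXX___
X______
XXX___X
X_XXX_X
_______
____X__
__X____
step 5: _XXX___
___X__X
__X__X_
__XX_XX
____XX_
_______
_XX____
step 6: XX_X___
_X_XX__
__X__X_
__XX__X
___XXXX
_______
_X_X___
step 7: XX_X___
XX_XX__
_X___X_
__X___X
__XXXXX
__XX_X_
XX_____
step 8: ___XX_X
___XX_X
_X_XXXX
XXX___X
_X____X
X____X_
X__XX_X
step 9: __X___X
______X
_X_____
___XX__
__X__X_
_X__XX_
X__X___
step 10: X_____X
X______
_______
__XXX__
__X__X_
_XXXXXX
XXXXXXX
step 11: __XXX__
X_____X
___X___
__XXX__
______X
_______
_______
step 12: ___X___
__X_X__
__XXX__
__XXX__
___X___
_______
___X___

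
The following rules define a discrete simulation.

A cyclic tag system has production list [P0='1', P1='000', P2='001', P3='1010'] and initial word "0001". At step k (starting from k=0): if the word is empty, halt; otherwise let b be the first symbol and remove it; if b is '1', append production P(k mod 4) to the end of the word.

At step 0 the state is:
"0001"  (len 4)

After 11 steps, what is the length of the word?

2

k=0  "0001"  (len 4)
k=1  "001"  (len 3)
k=2  "01"  (len 2)
k=3  "1"  (len 1)
k=4  "1010"  (len 4)
k=5  "0101"  (len 4)
k=6  "101"  (len 3)
k=7  "01001"  (len 5)
k=8  "1001"  (len 4)
k=9  "0011"  (len 4)
k=10  "011"  (len 3)
k=11  "11"  (len 2)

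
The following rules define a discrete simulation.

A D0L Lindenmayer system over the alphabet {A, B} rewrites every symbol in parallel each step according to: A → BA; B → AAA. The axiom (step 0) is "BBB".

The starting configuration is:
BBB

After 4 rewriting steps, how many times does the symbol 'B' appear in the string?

0) BBB
1) AAAAAAAAA
2) BABABABABABABABABA
3) AAABAAAABAAAABAAAABAAAABAAAABAAAABAAAABAAAABA
4) BABABAAAABABABABAAAABABABABAAAABABABABAAAABABABABAAAABABABABAAAABABABABAAAABABABABAAAABABABABAAAABA

36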